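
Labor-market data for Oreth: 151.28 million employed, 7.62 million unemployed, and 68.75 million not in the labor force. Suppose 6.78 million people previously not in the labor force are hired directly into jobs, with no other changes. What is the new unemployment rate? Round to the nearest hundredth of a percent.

Initially, labor force = 151.28 + 7.62 = 158.90 million, so u = 7.62/158.90 = 4.80%.
After the change, employed and labor force both rise by 6.78; unemployed unchanged → E = 158.06, U = 7.62, labor force = 165.68 million.
New unemployment rate = 7.62 / 165.68 = 4.60%.

New unemployment rate ≈ 4.60%.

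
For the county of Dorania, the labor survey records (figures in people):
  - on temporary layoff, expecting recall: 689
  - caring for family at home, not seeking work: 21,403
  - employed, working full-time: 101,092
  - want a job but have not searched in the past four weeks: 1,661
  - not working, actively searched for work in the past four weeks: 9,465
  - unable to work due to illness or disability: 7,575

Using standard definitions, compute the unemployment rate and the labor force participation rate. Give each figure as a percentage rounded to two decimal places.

Employed = 101,092.
Unemployed = 689 + 9,465 = 10,154 (jobless and actively searching, or on temporary layoff).
Labor force = 101,092 + 10,154 = 111,246.
Not in labor force = 21,403 + 1,661 + 7,575 = 30,639 (those not working and not actively searching are outside the labor force — including those who want a job but have given up searching).
Civilian working-age population = 111,246 + 30,639 = 141,885.
Unemployment rate = 10,154 / 111,246 = 9.13%.
Labor force participation rate = 111,246 / 141,885 = 78.41%.

Unemployment rate ≈ 9.13%; labor force participation rate ≈ 78.41%.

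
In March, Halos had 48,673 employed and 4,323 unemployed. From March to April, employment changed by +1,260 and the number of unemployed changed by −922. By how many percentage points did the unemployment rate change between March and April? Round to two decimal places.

March: labor force = 48,673 + 4,323 = 52,996; u = 4,323/52,996 = 8.16%.
April: labor force = 49,933 + 3,401 = 53,334; u = 3,401/53,334 = 6.38%.
Change = 6.38% − 8.16% = −1.78 pp.

The unemployment rate changed by −1.78 percentage points.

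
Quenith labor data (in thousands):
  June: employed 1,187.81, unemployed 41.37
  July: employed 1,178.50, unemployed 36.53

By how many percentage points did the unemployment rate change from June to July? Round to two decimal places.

The unemployment rate changed by −0.36 percentage points.

June: labor force = 1,187.81 + 41.37 = 1,229.18; u = 41.37/1,229.18 = 3.37%.
July: labor force = 1,178.50 + 36.53 = 1,215.03; u = 36.53/1,215.03 = 3.01%.
Change = 3.01% − 3.37% = −0.36 pp.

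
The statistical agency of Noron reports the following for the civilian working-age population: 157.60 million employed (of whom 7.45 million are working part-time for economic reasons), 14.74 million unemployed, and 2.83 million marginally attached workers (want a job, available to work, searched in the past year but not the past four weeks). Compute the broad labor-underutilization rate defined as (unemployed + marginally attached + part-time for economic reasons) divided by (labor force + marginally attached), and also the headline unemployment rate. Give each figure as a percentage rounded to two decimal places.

Labor force = 157.60 + 14.74 = 172.34 million.
Numerator = 14.74 + 2.83 + 7.45 = 25.02 million.
Denominator = 172.34 + 2.83 = 175.17 million.
Broad rate = 25.02 / 175.17 = 14.28%.
Headline unemployment rate = 14.74 / 172.34 = 8.55%.

Broad underutilization rate ≈ 14.28%; headline unemployment rate ≈ 8.55%.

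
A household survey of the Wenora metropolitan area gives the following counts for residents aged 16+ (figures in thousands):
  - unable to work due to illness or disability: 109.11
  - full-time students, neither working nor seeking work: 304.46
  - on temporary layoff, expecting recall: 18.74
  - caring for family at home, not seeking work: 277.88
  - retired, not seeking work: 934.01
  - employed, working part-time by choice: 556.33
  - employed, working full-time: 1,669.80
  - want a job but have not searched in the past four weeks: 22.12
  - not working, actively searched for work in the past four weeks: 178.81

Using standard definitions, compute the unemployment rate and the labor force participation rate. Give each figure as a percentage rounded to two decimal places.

Employed = 556.33 + 1,669.80 = 2,226.13 thousand.
Unemployed = 18.74 + 178.81 = 197.55 thousand (jobless and actively searching, or on temporary layoff).
Labor force = 2,226.13 + 197.55 = 2,423.68 thousand.
Not in labor force = 109.11 + 304.46 + 277.88 + 934.01 + 22.12 = 1,647.58 thousand (those not working and not actively searching are outside the labor force — including those who want a job but have given up searching).
Civilian working-age population = 2,423.68 + 1,647.58 = 4,071.26 thousand.
Unemployment rate = 197.55 / 2,423.68 = 8.15%.
Labor force participation rate = 2,423.68 / 4,071.26 = 59.53%.

Unemployment rate ≈ 8.15%; labor force participation rate ≈ 59.53%.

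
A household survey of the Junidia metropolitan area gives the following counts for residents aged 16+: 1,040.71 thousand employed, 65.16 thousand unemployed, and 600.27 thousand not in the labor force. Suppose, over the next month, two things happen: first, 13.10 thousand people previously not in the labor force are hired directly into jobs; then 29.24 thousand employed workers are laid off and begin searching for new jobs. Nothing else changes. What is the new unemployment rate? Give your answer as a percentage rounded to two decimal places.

Initially, labor force = 1,040.71 + 65.16 = 1,105.87 thousand, so u = 65.16/1,105.87 = 5.89%.
After the first change, employed and labor force both rise by 13.10; unemployed unchanged → E = 1,053.81, U = 65.16, labor force = 1,118.97 thousand.
After the second change, employed falls and unemployed rises by 29.24; labor force unchanged → E = 1,024.57, U = 94.40, labor force = 1,118.97 thousand.
New unemployment rate = 94.40 / 1,118.97 = 8.44%.

New unemployment rate ≈ 8.44%.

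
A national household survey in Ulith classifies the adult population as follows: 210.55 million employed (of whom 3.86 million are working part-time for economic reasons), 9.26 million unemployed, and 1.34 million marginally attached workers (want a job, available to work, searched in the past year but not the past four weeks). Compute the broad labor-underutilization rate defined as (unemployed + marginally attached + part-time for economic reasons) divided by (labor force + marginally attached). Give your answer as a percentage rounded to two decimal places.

Broad underutilization rate ≈ 6.54%.

Labor force = 210.55 + 9.26 = 219.81 million.
Numerator = 9.26 + 1.34 + 3.86 = 14.46 million.
Denominator = 219.81 + 1.34 = 221.15 million.
Broad rate = 14.46 / 221.15 = 6.54%.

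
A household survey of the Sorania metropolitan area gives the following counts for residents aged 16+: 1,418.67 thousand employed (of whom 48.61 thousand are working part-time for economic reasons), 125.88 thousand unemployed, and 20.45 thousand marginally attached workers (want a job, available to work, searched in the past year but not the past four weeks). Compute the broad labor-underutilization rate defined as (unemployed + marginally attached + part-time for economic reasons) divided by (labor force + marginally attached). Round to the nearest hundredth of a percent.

Labor force = 1,418.67 + 125.88 = 1,544.55 thousand.
Numerator = 125.88 + 20.45 + 48.61 = 194.94 thousand.
Denominator = 1,544.55 + 20.45 = 1,565.00 thousand.
Broad rate = 194.94 / 1,565.00 = 12.46%.

Broad underutilization rate ≈ 12.46%.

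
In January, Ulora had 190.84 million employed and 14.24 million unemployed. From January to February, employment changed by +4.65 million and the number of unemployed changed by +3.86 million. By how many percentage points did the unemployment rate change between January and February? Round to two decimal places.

The unemployment rate changed by +1.53 percentage points.

January: labor force = 190.84 + 14.24 = 205.08; u = 14.24/205.08 = 6.94%.
February: labor force = 195.49 + 18.10 = 213.59; u = 18.10/213.59 = 8.47%.
Change = 8.47% − 6.94% = +1.53 pp.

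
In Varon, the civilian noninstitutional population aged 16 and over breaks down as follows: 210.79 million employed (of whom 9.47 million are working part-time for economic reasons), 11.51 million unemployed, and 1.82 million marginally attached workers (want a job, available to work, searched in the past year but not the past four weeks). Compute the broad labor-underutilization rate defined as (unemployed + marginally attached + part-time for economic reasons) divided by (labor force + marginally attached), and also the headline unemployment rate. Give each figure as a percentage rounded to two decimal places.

Labor force = 210.79 + 11.51 = 222.30 million.
Numerator = 11.51 + 1.82 + 9.47 = 22.80 million.
Denominator = 222.30 + 1.82 = 224.12 million.
Broad rate = 22.80 / 224.12 = 10.17%.
Headline unemployment rate = 11.51 / 222.30 = 5.18%.

Broad underutilization rate ≈ 10.17%; headline unemployment rate ≈ 5.18%.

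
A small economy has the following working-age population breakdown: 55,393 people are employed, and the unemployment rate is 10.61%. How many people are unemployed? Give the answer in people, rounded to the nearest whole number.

Let U be the number unemployed. The labor force is E + U, and U/(E+U) = 0.1061.
So U = 0.1061 × 55,393 / (1 − 0.1061) = 5877.20 / 0.8939 ≈ 6,575.

About 6,575 are unemployed.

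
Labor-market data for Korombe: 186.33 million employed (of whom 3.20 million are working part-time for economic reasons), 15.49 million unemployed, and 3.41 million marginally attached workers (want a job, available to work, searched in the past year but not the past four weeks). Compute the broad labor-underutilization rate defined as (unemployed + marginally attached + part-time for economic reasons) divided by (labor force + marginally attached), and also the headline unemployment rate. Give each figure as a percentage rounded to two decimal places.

Labor force = 186.33 + 15.49 = 201.82 million.
Numerator = 15.49 + 3.41 + 3.20 = 22.10 million.
Denominator = 201.82 + 3.41 = 205.23 million.
Broad rate = 22.10 / 205.23 = 10.77%.
Headline unemployment rate = 15.49 / 201.82 = 7.68%.

Broad underutilization rate ≈ 10.77%; headline unemployment rate ≈ 7.68%.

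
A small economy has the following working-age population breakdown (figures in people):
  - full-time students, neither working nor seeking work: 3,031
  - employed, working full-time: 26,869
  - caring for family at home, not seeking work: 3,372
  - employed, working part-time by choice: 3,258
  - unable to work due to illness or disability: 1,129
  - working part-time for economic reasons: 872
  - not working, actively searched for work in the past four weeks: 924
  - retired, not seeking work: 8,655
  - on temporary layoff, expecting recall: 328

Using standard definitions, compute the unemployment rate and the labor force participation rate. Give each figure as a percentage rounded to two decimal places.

Employed = 26,869 + 3,258 + 872 = 30,999 (anyone who worked, including part-time for economic reasons, counts as employed).
Unemployed = 924 + 328 = 1,252 (jobless and actively searching, or on temporary layoff).
Labor force = 30,999 + 1,252 = 32,251.
Not in labor force = 3,031 + 3,372 + 1,129 + 8,655 = 16,187 (those not working and not actively searching are outside the labor force).
Civilian working-age population = 32,251 + 16,187 = 48,438.
Unemployment rate = 1,252 / 32,251 = 3.88%.
Labor force participation rate = 32,251 / 48,438 = 66.58%.

Unemployment rate ≈ 3.88%; labor force participation rate ≈ 66.58%.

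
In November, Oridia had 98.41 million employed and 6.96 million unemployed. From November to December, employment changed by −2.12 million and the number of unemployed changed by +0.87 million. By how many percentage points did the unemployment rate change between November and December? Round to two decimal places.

November: labor force = 98.41 + 6.96 = 105.37; u = 6.96/105.37 = 6.61%.
December: labor force = 96.29 + 7.83 = 104.12; u = 7.83/104.12 = 7.52%.
Change = 7.52% − 6.61% = +0.91 pp.

The unemployment rate changed by +0.91 percentage points.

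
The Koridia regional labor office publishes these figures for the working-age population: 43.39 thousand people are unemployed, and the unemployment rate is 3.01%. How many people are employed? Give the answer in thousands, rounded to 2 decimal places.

About 1,398.14 thousand are employed.

Labor force = U / u = 43.39 / 0.0301 ≈ 1,441.53 thousand.
Employed = labor force − unemployed = 1,441.53 − 43.39 = 1,398.14 thousand.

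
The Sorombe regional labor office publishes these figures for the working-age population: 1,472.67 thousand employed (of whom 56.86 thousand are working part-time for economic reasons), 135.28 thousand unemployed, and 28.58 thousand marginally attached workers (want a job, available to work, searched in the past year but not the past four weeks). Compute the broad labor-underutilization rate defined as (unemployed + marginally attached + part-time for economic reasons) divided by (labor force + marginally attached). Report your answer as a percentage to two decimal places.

Labor force = 1,472.67 + 135.28 = 1,607.95 thousand.
Numerator = 135.28 + 28.58 + 56.86 = 220.72 thousand.
Denominator = 1,607.95 + 28.58 = 1,636.53 thousand.
Broad rate = 220.72 / 1,636.53 = 13.49%.

Broad underutilization rate ≈ 13.49%.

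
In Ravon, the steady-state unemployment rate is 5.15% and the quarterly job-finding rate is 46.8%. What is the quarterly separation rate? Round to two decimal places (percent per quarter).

Separation rate ≈ 2.54% per quarter.

From u* = s/(s+f): s = u·f/(1−u).
s = 0.0515 × 46.8 / (1 − 0.0515) = 2.4102 / 0.9485 ≈ 2.54% per quarter.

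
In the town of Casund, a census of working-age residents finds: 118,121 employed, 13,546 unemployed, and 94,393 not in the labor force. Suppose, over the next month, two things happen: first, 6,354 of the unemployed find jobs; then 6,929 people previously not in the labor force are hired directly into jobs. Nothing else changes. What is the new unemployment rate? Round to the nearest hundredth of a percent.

New unemployment rate ≈ 5.19%.

Initially, labor force = 118,121 + 13,546 = 131,667, so u = 13,546/131,667 = 10.29%.
After the first change, unemployed falls and employed rises by 6,354; labor force unchanged → E = 124,475, U = 7,192, labor force = 131,667.
After the second change, employed and labor force both rise by 6,929; unemployed unchanged → E = 131,404, U = 7,192, labor force = 138,596.
New unemployment rate = 7,192 / 138,596 = 5.19%.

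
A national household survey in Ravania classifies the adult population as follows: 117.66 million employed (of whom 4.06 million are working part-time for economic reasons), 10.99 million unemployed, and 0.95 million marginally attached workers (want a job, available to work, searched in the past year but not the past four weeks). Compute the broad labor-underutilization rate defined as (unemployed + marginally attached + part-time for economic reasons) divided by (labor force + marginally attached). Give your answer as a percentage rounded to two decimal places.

Broad underutilization rate ≈ 12.35%.

Labor force = 117.66 + 10.99 = 128.65 million.
Numerator = 10.99 + 0.95 + 4.06 = 16.00 million.
Denominator = 128.65 + 0.95 = 129.60 million.
Broad rate = 16.00 / 129.60 = 12.35%.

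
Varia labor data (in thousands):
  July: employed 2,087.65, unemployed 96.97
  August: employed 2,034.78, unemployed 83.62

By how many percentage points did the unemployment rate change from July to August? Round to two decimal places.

The unemployment rate changed by −0.49 percentage points.

July: labor force = 2,087.65 + 96.97 = 2,184.62; u = 96.97/2,184.62 = 4.44%.
August: labor force = 2,034.78 + 83.62 = 2,118.40; u = 83.62/2,118.40 = 3.95%.
Change = 3.95% − 4.44% = −0.49 pp.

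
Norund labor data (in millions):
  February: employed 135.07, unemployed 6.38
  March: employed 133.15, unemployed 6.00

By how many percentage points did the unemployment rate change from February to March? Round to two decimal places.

The unemployment rate changed by −0.20 percentage points.

February: labor force = 135.07 + 6.38 = 141.45; u = 6.38/141.45 = 4.51%.
March: labor force = 133.15 + 6.00 = 139.15; u = 6.00/139.15 = 4.31%.
Change = 4.31% − 4.51% = −0.20 pp.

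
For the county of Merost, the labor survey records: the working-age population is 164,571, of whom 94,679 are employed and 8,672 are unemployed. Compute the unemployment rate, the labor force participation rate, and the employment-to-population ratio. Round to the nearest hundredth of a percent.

Labor force = employed + unemployed = 94,679 + 8,672 = 103,351.
Unemployment rate = 8,672 / 103,351 = 8.39%.
Labor force participation rate = 103,351 / 164,571 = 62.80%.
Employment-population ratio = 94,679 / 164,571 = 57.53%.

Unemployment rate ≈ 8.39%; labor force participation rate ≈ 62.80%; employment-population ratio ≈ 57.53%.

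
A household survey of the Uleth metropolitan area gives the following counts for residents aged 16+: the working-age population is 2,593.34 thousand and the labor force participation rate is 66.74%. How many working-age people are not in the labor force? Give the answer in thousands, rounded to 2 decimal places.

Share not in the labor force = 1 − 0.6674 = 0.3326.
Not in labor force = 0.3326 × 2,593.34 ≈ 862.54 thousand.

About 862.54 thousand are not in the labor force.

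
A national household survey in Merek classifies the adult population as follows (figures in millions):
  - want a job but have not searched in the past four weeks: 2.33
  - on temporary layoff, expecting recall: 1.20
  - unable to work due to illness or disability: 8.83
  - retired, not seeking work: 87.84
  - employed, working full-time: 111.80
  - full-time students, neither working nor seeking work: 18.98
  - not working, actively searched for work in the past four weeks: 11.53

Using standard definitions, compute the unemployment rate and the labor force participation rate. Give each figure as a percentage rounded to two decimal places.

Employed = 111.80 million.
Unemployed = 1.20 + 11.53 = 12.73 million (jobless and actively searching, or on temporary layoff).
Labor force = 111.80 + 12.73 = 124.53 million.
Not in labor force = 2.33 + 8.83 + 87.84 + 18.98 = 117.98 million (those not working and not actively searching are outside the labor force — including those who want a job but have given up searching).
Civilian working-age population = 124.53 + 117.98 = 242.51 million.
Unemployment rate = 12.73 / 124.53 = 10.22%.
Labor force participation rate = 124.53 / 242.51 = 51.35%.

Unemployment rate ≈ 10.22%; labor force participation rate ≈ 51.35%.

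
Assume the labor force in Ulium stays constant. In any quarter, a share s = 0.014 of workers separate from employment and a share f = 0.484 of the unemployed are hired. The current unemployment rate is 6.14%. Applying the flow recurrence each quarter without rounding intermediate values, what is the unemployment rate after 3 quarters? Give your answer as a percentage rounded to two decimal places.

Unemployment rate after three quarters ≈ 3.23%.

With a fixed labor force, u_{t+1} = u_t + s·(1−u_t) − f·u_t = u_t·(1−s−f) + s.
Here 1−s−f = 0.502 and s = 0.014.
u_1 = 0.061400 × 0.502 + 0.014 = 0.044823.
u_2 = 0.044823 × 0.502 + 0.014 = 0.036501.
u_3 = 0.036501 × 0.502 + 0.014 = 0.032324.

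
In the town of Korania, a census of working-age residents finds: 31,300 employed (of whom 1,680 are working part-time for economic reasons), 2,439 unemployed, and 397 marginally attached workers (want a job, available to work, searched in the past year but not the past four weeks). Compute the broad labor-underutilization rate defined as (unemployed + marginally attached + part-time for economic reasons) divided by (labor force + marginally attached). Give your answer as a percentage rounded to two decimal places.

Labor force = 31,300 + 2,439 = 33,739.
Numerator = 2,439 + 397 + 1,680 = 4,516.
Denominator = 33,739 + 397 = 34,136.
Broad rate = 4,516 / 34,136 = 13.23%.

Broad underutilization rate ≈ 13.23%.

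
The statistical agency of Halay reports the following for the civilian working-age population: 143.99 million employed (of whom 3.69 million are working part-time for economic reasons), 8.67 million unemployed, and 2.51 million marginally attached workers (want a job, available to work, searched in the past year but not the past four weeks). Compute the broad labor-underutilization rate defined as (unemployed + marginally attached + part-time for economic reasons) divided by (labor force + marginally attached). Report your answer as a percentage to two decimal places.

Labor force = 143.99 + 8.67 = 152.66 million.
Numerator = 8.67 + 2.51 + 3.69 = 14.87 million.
Denominator = 152.66 + 2.51 = 155.17 million.
Broad rate = 14.87 / 155.17 = 9.58%.

Broad underutilization rate ≈ 9.58%.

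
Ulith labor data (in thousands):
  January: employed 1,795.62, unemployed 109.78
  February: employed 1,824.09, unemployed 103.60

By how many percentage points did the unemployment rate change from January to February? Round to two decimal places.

The unemployment rate changed by −0.39 percentage points.

January: labor force = 1,795.62 + 109.78 = 1,905.40; u = 109.78/1,905.40 = 5.76%.
February: labor force = 1,824.09 + 103.60 = 1,927.69; u = 103.60/1,927.69 = 5.37%.
Change = 5.37% − 5.76% = −0.39 pp.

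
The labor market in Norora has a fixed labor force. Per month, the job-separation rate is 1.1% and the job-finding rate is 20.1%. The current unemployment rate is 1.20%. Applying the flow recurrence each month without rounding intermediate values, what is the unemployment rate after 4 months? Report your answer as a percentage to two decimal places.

With a fixed labor force, u_{t+1} = u_t + s·(1−u_t) − f·u_t = u_t·(1−s−f) + s.
Here 1−s−f = 0.788 and s = 0.011.
u_1 = 0.012000 × 0.788 + 0.011 = 0.020456.
u_2 = 0.020456 × 0.788 + 0.011 = 0.027119.
u_3 = 0.027119 × 0.788 + 0.011 = 0.032370.
u_4 = 0.032370 × 0.788 + 0.011 = 0.036508.

Unemployment rate after four months ≈ 3.65%.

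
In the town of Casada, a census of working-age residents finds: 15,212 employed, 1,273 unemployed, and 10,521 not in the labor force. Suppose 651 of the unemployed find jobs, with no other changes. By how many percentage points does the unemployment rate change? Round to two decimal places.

The unemployment rate changes by −3.95 percentage points.

Initially, labor force = 15,212 + 1,273 = 16,485, so u = 1,273/16,485 = 7.72%.
After the change, unemployed falls and employed rises by 651; labor force unchanged → E = 15,863, U = 622, labor force = 16,485.
New unemployment rate = 622 / 16,485 = 3.77%.
Change = 3.77% − 7.72% = −3.95 percentage points.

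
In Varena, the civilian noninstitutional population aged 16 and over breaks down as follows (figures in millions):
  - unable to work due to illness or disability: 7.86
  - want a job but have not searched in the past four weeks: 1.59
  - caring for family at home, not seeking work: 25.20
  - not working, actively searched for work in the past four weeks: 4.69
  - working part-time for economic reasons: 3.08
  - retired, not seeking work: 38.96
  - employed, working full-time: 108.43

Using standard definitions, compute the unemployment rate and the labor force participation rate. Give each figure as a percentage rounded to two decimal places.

Unemployment rate ≈ 4.04%; labor force participation rate ≈ 61.22%.

Employed = 3.08 + 108.43 = 111.51 million (anyone who worked, including part-time for economic reasons, counts as employed).
Unemployed = 4.69 million.
Labor force = 111.51 + 4.69 = 116.20 million.
Not in labor force = 7.86 + 1.59 + 25.20 + 38.96 = 73.61 million (those not working and not actively searching are outside the labor force — including those who want a job but have given up searching).
Civilian working-age population = 116.20 + 73.61 = 189.81 million.
Unemployment rate = 4.69 / 116.20 = 4.04%.
Labor force participation rate = 116.20 / 189.81 = 61.22%.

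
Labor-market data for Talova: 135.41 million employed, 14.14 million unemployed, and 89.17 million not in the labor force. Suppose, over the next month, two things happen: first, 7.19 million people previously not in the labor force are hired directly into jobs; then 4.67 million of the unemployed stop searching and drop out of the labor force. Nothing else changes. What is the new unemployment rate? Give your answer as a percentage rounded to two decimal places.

New unemployment rate ≈ 6.23%.

Initially, labor force = 135.41 + 14.14 = 149.55 million, so u = 14.14/149.55 = 9.46%.
After the first change, employed and labor force both rise by 7.19; unemployed unchanged → E = 142.60, U = 14.14, labor force = 156.74 million.
After the second change, unemployed and labor force both fall by 4.67 → E = 142.60, U = 9.47, labor force = 152.07 million.
New unemployment rate = 9.47 / 152.07 = 6.23%.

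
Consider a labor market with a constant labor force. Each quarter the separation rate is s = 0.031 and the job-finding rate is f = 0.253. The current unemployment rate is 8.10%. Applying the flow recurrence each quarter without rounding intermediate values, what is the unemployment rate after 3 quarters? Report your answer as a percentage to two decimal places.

With a fixed labor force, u_{t+1} = u_t + s·(1−u_t) − f·u_t = u_t·(1−s−f) + s.
Here 1−s−f = 0.716 and s = 0.031.
u_1 = 0.081000 × 0.716 + 0.031 = 0.088996.
u_2 = 0.088996 × 0.716 + 0.031 = 0.094721.
u_3 = 0.094721 × 0.716 + 0.031 = 0.098820.

Unemployment rate after three quarters ≈ 9.88%.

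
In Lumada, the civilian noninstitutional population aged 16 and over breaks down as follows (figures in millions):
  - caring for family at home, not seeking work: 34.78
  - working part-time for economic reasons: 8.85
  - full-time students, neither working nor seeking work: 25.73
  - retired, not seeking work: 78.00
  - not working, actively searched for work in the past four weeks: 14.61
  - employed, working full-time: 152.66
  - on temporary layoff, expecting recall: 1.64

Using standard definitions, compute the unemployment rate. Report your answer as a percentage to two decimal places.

Unemployment rate ≈ 9.14%.

Employed = 8.85 + 152.66 = 161.51 million (anyone who worked, including part-time for economic reasons, counts as employed).
Unemployed = 14.61 + 1.64 = 16.25 million (jobless and actively searching, or on temporary layoff).
Labor force = 161.51 + 16.25 = 177.76 million.
Unemployment rate = 16.25 / 177.76 = 9.14%.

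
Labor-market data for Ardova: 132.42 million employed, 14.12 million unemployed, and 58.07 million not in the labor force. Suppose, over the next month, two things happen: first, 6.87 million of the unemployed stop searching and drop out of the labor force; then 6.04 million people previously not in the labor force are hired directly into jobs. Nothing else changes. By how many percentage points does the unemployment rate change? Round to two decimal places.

Initially, labor force = 132.42 + 14.12 = 146.54 million, so u = 14.12/146.54 = 9.64%.
After the first change, unemployed and labor force both fall by 6.87 → E = 132.42, U = 7.25, labor force = 139.67 million.
After the second change, employed and labor force both rise by 6.04; unemployed unchanged → E = 138.46, U = 7.25, labor force = 145.71 million.
New unemployment rate = 7.25 / 145.71 = 4.98%.
Change = 4.98% − 9.64% = −4.66 percentage points.

The unemployment rate changes by −4.66 percentage points.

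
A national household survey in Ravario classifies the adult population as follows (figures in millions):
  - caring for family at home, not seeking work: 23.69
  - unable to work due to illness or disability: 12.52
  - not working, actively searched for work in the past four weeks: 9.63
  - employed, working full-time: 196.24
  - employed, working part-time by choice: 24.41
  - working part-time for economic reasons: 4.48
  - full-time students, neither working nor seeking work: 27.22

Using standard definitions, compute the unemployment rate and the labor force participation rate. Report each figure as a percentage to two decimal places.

Unemployment rate ≈ 4.10%; labor force participation rate ≈ 78.73%.

Employed = 196.24 + 24.41 + 4.48 = 225.13 million (anyone who worked, including part-time for economic reasons, counts as employed).
Unemployed = 9.63 million.
Labor force = 225.13 + 9.63 = 234.76 million.
Not in labor force = 23.69 + 12.52 + 27.22 = 63.43 million (those not working and not actively searching are outside the labor force).
Civilian working-age population = 234.76 + 63.43 = 298.19 million.
Unemployment rate = 9.63 / 234.76 = 4.10%.
Labor force participation rate = 234.76 / 298.19 = 78.73%.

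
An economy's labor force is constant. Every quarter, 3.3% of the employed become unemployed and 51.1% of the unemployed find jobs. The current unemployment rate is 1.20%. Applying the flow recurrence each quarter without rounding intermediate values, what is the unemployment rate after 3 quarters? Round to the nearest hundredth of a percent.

With a fixed labor force, u_{t+1} = u_t + s·(1−u_t) − f·u_t = u_t·(1−s−f) + s.
Here 1−s−f = 0.456 and s = 0.033.
u_1 = 0.012000 × 0.456 + 0.033 = 0.038472.
u_2 = 0.038472 × 0.456 + 0.033 = 0.050543.
u_3 = 0.050543 × 0.456 + 0.033 = 0.056048.

Unemployment rate after three quarters ≈ 5.60%.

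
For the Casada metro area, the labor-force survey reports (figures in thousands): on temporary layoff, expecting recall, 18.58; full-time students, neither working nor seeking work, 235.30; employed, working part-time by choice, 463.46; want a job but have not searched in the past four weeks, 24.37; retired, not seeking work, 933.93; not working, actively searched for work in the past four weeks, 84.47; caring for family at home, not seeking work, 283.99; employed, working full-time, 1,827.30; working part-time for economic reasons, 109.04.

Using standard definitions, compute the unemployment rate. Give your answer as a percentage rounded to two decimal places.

Employed = 463.46 + 1,827.30 + 109.04 = 2,399.80 thousand (anyone who worked, including part-time for economic reasons, counts as employed).
Unemployed = 18.58 + 84.47 = 103.05 thousand (jobless and actively searching, or on temporary layoff).
Labor force = 2,399.80 + 103.05 = 2,502.85 thousand.
Unemployment rate = 103.05 / 2,502.85 = 4.12%.

Unemployment rate ≈ 4.12%.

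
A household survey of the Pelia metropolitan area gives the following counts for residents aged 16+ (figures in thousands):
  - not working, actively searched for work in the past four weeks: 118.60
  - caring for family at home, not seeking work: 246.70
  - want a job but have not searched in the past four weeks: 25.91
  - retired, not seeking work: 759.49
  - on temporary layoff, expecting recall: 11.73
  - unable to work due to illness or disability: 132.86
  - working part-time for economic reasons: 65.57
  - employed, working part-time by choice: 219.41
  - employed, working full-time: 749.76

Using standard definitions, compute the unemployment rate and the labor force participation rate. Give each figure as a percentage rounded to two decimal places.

Employed = 65.57 + 219.41 + 749.76 = 1,034.74 thousand (anyone who worked, including part-time for economic reasons, counts as employed).
Unemployed = 118.60 + 11.73 = 130.33 thousand (jobless and actively searching, or on temporary layoff).
Labor force = 1,034.74 + 130.33 = 1,165.07 thousand.
Not in labor force = 246.70 + 25.91 + 759.49 + 132.86 = 1,164.96 thousand (those not working and not actively searching are outside the labor force — including those who want a job but have given up searching).
Civilian working-age population = 1,165.07 + 1,164.96 = 2,330.03 thousand.
Unemployment rate = 130.33 / 1,165.07 = 11.19%.
Labor force participation rate = 1,165.07 / 2,330.03 = 50.00%.

Unemployment rate ≈ 11.19%; labor force participation rate ≈ 50.00%.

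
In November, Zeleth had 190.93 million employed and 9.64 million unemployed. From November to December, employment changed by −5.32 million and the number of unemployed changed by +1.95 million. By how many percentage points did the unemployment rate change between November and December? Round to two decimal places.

November: labor force = 190.93 + 9.64 = 200.57; u = 9.64/200.57 = 4.81%.
December: labor force = 185.61 + 11.59 = 197.20; u = 11.59/197.20 = 5.88%.
Change = 5.88% − 4.81% = +1.07 pp.

The unemployment rate changed by +1.07 percentage points.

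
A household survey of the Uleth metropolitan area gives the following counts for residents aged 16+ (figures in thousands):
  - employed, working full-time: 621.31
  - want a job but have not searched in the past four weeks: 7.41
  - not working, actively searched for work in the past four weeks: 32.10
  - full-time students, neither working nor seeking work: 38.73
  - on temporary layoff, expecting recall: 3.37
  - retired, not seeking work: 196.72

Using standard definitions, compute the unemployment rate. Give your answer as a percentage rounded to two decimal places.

Employed = 621.31 thousand.
Unemployed = 32.10 + 3.37 = 35.47 thousand (jobless and actively searching, or on temporary layoff).
Labor force = 621.31 + 35.47 = 656.78 thousand.
Unemployment rate = 35.47 / 656.78 = 5.40%.

Unemployment rate ≈ 5.40%.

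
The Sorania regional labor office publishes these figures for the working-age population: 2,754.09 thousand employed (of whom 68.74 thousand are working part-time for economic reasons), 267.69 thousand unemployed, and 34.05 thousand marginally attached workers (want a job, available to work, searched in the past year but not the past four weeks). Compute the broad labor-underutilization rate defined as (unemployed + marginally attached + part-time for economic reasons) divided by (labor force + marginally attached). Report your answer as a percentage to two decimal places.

Broad underutilization rate ≈ 12.12%.

Labor force = 2,754.09 + 267.69 = 3,021.78 thousand.
Numerator = 267.69 + 34.05 + 68.74 = 370.48 thousand.
Denominator = 3,021.78 + 34.05 = 3,055.83 thousand.
Broad rate = 370.48 / 3,055.83 = 12.12%.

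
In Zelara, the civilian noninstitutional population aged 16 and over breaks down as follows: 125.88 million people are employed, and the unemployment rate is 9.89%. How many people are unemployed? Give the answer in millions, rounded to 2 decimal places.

About 13.82 million are unemployed.

Let U be the number unemployed. The labor force is E + U, and U/(E+U) = 0.0989.
So U = 0.0989 × 125.88 / (1 − 0.0989) = 12.4495 / 0.9011 ≈ 13.82 million.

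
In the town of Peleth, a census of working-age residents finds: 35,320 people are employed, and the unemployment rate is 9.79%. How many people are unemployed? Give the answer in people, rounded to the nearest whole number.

Let U be the number unemployed. The labor force is E + U, and U/(E+U) = 0.0979.
So U = 0.0979 × 35,320 / (1 − 0.0979) = 3457.83 / 0.9021 ≈ 3,833.

About 3,833 are unemployed.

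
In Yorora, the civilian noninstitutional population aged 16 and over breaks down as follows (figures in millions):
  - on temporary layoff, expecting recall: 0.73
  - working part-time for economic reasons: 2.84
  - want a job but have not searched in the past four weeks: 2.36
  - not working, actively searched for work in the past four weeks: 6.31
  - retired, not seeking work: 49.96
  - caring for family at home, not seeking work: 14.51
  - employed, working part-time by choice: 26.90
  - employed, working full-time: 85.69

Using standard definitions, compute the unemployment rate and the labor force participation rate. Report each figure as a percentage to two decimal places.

Employed = 2.84 + 26.90 + 85.69 = 115.43 million (anyone who worked, including part-time for economic reasons, counts as employed).
Unemployed = 0.73 + 6.31 = 7.04 million (jobless and actively searching, or on temporary layoff).
Labor force = 115.43 + 7.04 = 122.47 million.
Not in labor force = 2.36 + 49.96 + 14.51 = 66.83 million (those not working and not actively searching are outside the labor force — including those who want a job but have given up searching).
Civilian working-age population = 122.47 + 66.83 = 189.30 million.
Unemployment rate = 7.04 / 122.47 = 5.75%.
Labor force participation rate = 122.47 / 189.30 = 64.70%.

Unemployment rate ≈ 5.75%; labor force participation rate ≈ 64.70%.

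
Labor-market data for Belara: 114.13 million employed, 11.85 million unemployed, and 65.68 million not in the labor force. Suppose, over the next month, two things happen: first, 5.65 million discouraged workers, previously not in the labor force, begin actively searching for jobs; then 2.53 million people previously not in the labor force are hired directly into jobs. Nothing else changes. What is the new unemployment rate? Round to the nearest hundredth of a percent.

Initially, labor force = 114.13 + 11.85 = 125.98 million, so u = 11.85/125.98 = 9.41%.
After the first change, unemployed and labor force both rise by 5.65 → E = 114.13, U = 17.50, labor force = 131.63 million.
After the second change, employed and labor force both rise by 2.53; unemployed unchanged → E = 116.66, U = 17.50, labor force = 134.16 million.
New unemployment rate = 17.50 / 134.16 = 13.04%.

New unemployment rate ≈ 13.04%.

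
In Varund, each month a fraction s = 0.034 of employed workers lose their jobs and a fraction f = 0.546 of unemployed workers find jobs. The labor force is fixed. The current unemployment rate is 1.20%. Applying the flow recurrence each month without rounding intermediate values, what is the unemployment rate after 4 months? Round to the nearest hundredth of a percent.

Unemployment rate after four months ≈ 5.72%.

With a fixed labor force, u_{t+1} = u_t + s·(1−u_t) − f·u_t = u_t·(1−s−f) + s.
Here 1−s−f = 0.420 and s = 0.034.
u_1 = 0.012000 × 0.420 + 0.034 = 0.039040.
u_2 = 0.039040 × 0.420 + 0.034 = 0.050397.
u_3 = 0.050397 × 0.420 + 0.034 = 0.055167.
u_4 = 0.055167 × 0.420 + 0.034 = 0.057170.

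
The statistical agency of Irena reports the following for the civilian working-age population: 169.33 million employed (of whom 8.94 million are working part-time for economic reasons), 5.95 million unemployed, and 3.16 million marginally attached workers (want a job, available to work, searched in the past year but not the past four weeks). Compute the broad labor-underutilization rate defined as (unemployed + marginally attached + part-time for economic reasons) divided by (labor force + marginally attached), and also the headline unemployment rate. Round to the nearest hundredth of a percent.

Labor force = 169.33 + 5.95 = 175.28 million.
Numerator = 5.95 + 3.16 + 8.94 = 18.05 million.
Denominator = 175.28 + 3.16 = 178.44 million.
Broad rate = 18.05 / 178.44 = 10.12%.
Headline unemployment rate = 5.95 / 175.28 = 3.39%.

Broad underutilization rate ≈ 10.12%; headline unemployment rate ≈ 3.39%.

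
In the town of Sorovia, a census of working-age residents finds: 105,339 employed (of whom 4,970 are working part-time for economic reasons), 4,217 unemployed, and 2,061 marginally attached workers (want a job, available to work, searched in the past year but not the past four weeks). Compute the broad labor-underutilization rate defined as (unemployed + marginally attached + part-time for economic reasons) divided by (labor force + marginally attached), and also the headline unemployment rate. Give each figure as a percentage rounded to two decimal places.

Broad underutilization rate ≈ 10.08%; headline unemployment rate ≈ 3.85%.

Labor force = 105,339 + 4,217 = 109,556.
Numerator = 4,217 + 2,061 + 4,970 = 11,248.
Denominator = 109,556 + 2,061 = 111,617.
Broad rate = 11,248 / 111,617 = 10.08%.
Headline unemployment rate = 4,217 / 109,556 = 3.85%.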